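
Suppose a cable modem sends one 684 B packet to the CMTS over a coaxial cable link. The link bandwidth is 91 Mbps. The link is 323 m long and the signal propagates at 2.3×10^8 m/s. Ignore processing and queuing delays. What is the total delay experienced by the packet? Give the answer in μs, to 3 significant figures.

L = 684 × 8 = 5472 bits.
Transmission delay = L/R = 5472 / 91000000 = 60.1319 μs.
Propagation delay = d/s = 323 m / 2.3e+08 m/s = 1.40435 μs.
Total = 61.5 μs.

61.5 μs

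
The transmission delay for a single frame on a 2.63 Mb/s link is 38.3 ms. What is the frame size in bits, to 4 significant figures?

100700 bits

L = R × t_tx = 2630000 b/s × 0.0383 s = 100729 bits.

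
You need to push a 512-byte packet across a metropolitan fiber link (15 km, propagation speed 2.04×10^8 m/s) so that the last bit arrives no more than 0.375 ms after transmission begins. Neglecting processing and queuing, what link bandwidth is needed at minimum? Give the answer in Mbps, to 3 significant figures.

13.6 Mbps

L = 4096 bits.
Propagation delay = 15000 / 204000000 = 0.0735294 ms.
Transmission budget = 0.375 − 0.0735294 = 0.301471 ms.
R ≥ L / t_tx = 4096 bits / 0.000301471 s = 13.6 Mbps.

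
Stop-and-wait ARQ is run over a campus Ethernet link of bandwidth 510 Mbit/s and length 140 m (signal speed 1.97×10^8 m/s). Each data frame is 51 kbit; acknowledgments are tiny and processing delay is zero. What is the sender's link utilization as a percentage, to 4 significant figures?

98.60 %

t_tx = L/R = 51000/510000000 = 0.0001 s.
t_prop = 140/197000000 = 7.1066e-07 s; RTT = 1.42132e-06 s.
Cycle = t_tx + RTT = 0.000101421 s.
Utilization = t_tx / cycle = 0.0001/0.000101421 = 98.60 %.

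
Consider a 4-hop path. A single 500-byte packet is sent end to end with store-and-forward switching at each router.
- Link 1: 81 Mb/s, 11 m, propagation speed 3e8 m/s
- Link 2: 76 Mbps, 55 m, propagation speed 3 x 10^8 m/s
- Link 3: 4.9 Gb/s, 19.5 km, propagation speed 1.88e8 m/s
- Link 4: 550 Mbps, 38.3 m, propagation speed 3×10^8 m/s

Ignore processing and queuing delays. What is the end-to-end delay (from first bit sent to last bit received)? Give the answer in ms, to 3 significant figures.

0.214 ms

L = 500 × 8 = 4000 bits.
Transmission delays (L/R per hop): 0.0493827, 0.0526316, 0.000816327, 0.00727273 ms; sum = 0.110103 ms.
Propagation delays (d/s per hop): 3.66667e-05, 0.000183333, 0.103723, 0.000127667 ms; sum = 0.104071 ms.
End-to-end = 0.214 ms.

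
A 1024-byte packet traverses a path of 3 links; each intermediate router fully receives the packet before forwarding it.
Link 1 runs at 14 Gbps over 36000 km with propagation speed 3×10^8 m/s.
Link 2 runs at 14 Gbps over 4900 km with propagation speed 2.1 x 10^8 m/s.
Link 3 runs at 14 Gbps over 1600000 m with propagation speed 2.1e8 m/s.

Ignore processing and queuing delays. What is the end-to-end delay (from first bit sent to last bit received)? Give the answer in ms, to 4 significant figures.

L = 1024 × 8 = 8192 bits.
Transmission delay per hop = L/R = 8192/14000000000 = 0.000585143 ms; 3 hops → 0.00175543 ms.
Propagation delays (d/s per hop): 120, 23.3333, 7.61905 ms; sum = 150.952 ms.
End-to-end = 151.0 ms.

151.0 ms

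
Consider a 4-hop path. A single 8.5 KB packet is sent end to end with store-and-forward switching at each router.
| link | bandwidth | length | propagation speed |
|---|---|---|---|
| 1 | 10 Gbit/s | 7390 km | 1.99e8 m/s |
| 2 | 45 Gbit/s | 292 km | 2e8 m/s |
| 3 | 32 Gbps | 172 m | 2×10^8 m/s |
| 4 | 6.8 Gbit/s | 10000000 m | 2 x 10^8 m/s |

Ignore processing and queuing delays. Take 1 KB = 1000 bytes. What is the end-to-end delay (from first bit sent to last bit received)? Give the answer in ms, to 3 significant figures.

L = 68000 bits.
Transmission delays (L/R per hop): 0.0068, 0.00151111, 0.002125, 0.01 ms; sum = 0.0204361 ms.
Propagation delays (d/s per hop): 37.1357, 1.46, 0.00086, 50 ms; sum = 88.5965 ms.
End-to-end = 88.6 ms.

88.6 ms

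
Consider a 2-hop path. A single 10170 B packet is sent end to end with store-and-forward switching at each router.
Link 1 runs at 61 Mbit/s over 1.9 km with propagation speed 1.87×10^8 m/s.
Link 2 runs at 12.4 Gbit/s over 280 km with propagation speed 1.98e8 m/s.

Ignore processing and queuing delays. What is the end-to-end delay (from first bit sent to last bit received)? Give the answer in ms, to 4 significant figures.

L = 10170 × 8 = 81360 bits.
Transmission delays (L/R per hop): 1.33377, 0.00656129 ms; sum = 1.34033 ms.
Propagation delays (d/s per hop): 0.0101604, 1.41414 ms; sum = 1.4243 ms.
End-to-end = 2.765 ms.

2.765 ms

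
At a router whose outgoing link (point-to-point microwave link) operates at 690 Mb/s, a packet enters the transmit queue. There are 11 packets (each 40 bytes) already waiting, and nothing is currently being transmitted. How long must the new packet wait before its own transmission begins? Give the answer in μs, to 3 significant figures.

Each queued packet: L/R = 320/690000000 = 0.463768 μs.
11 queued → 5.10145 μs.
Queuing delay = 5.10 μs.

5.10 μs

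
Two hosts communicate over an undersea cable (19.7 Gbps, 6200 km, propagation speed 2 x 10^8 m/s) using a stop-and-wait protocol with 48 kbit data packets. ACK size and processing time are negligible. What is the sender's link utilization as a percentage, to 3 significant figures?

t_tx = L/R = 48000/19700000000 = 2.43655e-06 s.
t_prop = 6200000/200000000 = 0.031 s; RTT = 0.062 s.
Cycle = t_tx + RTT = 0.0620024 s.
Utilization = t_tx / cycle = 2.43655e-06/0.0620024 = 0.00393 %.

0.00393 %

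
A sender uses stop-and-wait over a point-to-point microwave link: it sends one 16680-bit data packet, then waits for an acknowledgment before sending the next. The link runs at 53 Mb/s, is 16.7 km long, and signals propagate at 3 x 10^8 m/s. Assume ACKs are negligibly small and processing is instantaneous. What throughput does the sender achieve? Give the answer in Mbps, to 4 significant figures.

39.15 Mbps

t_tx = L/R = 16680/53000000 = 0.000314717 s.
t_prop = 16700/300000000 = 5.56667e-05 s; RTT = 0.000111333 s.
Cycle = t_tx + RTT = 0.00042605 s.
Throughput = L / cycle = 16680 / 0.00042605 = 39.15 Mbps.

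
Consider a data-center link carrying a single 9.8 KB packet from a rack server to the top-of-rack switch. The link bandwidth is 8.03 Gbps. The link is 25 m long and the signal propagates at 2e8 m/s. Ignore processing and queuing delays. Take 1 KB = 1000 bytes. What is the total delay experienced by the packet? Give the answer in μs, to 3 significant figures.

L = 78400 bits.
Transmission delay = L/R = 78400 / 8.03e+09 = 9.76339 μs.
Propagation delay = d/s = 25 m / 200000000 m/s = 0.125 μs.
Total = 9.89 μs.

9.89 μs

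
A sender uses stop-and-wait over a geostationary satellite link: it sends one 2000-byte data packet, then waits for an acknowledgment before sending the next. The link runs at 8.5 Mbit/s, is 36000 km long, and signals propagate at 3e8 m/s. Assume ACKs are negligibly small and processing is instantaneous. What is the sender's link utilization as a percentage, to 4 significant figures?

0.7782 %

t_tx = L/R = 16000/8500000 = 0.00188235 s.
t_prop = 36000000/300000000 = 0.12 s; RTT = 0.24 s.
Cycle = t_tx + RTT = 0.241882 s.
Utilization = t_tx / cycle = 0.00188235/0.241882 = 0.7782 %.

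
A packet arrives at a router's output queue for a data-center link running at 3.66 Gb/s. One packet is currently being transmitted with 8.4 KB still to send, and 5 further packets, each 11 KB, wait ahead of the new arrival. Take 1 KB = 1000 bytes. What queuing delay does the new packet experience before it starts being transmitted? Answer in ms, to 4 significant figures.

0.1386 ms

Each queued packet: L/R = 88000/3660000000 = 0.0240437 ms.
5 queued → 0.120219 ms.
Plus remaining 67200 bits of current packet: 0.0183607 ms.
Queuing delay = 0.1386 ms.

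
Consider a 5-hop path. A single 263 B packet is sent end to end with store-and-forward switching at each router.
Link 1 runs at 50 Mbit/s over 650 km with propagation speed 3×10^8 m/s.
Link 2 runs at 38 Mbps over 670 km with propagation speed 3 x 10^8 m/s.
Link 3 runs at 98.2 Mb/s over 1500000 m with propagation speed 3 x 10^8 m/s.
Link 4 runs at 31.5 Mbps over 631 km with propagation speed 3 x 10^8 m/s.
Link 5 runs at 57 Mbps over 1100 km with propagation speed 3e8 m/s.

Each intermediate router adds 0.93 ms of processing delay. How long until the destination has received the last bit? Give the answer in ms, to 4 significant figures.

L = 263 × 8 = 2104 bits.
Transmission delays (L/R per hop): 0.04208, 0.0553684, 0.0214257, 0.0667937, 0.0369123 ms; sum = 0.22258 ms.
Propagation delays (d/s per hop): 2.16667, 2.23333, 5, 2.10333, 3.66667 ms; sum = 15.17 ms.
Processing at 4 router(s): 4 × 0.93 ms = 3.72 ms.
End-to-end = 19.11 ms.

19.11 ms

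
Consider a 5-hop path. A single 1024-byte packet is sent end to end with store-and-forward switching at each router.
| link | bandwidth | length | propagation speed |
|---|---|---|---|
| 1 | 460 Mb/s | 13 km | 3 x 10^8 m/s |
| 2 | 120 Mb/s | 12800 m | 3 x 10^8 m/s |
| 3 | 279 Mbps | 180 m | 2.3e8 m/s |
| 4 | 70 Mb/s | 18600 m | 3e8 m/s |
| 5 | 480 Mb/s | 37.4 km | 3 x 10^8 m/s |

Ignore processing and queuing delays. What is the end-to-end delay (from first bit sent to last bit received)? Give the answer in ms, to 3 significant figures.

0.523 ms

L = 1024 × 8 = 8192 bits.
Transmission delays (L/R per hop): 0.0178087, 0.0682667, 0.029362, 0.117029, 0.0170667 ms; sum = 0.249533 ms.
Propagation delays (d/s per hop): 0.0433333, 0.0426667, 0.000782609, 0.062, 0.124667 ms; sum = 0.273449 ms.
End-to-end = 0.523 ms.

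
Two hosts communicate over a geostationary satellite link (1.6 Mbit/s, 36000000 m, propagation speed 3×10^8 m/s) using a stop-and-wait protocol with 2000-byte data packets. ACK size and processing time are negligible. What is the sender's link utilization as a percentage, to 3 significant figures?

t_tx = L/R = 16000/1600000 = 0.01 s.
t_prop = 36000000/300000000 = 0.12 s; RTT = 0.24 s.
Cycle = t_tx + RTT = 0.25 s.
Utilization = t_tx / cycle = 0.01/0.25 = 4.00 %.

4.00 %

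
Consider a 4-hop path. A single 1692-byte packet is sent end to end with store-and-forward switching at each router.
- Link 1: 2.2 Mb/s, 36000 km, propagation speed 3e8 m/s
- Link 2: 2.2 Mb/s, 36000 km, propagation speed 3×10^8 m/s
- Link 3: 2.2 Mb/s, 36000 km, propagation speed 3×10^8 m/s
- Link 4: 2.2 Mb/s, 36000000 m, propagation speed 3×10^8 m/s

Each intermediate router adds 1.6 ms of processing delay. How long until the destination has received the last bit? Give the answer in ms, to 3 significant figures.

L = 1692 × 8 = 13536 bits.
Transmission delay per hop = L/R = 13536/2200000 = 6.15273 ms; 4 hops → 24.6109 ms.
Propagation delays (d/s per hop): 120, 120, 120, 120 ms; sum = 480 ms.
Processing at 3 router(s): 3 × 1.6 ms = 4.8 ms.
End-to-end = 509 ms.

509 ms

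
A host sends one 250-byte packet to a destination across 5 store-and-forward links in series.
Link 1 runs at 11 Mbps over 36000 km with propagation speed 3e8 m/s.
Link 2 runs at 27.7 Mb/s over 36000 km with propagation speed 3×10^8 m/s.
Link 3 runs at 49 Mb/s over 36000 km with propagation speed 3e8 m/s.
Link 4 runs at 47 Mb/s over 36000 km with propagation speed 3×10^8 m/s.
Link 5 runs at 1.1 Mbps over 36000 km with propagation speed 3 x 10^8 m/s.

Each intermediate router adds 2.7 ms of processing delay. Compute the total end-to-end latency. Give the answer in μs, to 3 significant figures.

L = 250 × 8 = 2000 bits.
Transmission delays (L/R per hop): 181.818, 72.2022, 40.8163, 42.5532, 1818.18 μs; sum = 2155.57 μs.
Propagation delays (d/s per hop): 120000, 120000, 120000, 120000, 120000 μs; sum = 600000 μs.
Processing at 4 router(s): 4 × 2.7 ms = 10800 μs.
End-to-end = 613000 μs.

613000 μs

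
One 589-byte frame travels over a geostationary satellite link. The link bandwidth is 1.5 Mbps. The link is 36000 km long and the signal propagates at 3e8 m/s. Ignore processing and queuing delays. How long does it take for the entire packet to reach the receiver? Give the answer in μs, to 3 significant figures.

123000 μs

L = 589 × 8 = 4712 bits.
Transmission delay = L/R = 4712 / 1500000 = 3141.33 μs.
Propagation delay = d/s = 36000000 m / 300000000 m/s = 120000 μs.
Total = 123000 μs.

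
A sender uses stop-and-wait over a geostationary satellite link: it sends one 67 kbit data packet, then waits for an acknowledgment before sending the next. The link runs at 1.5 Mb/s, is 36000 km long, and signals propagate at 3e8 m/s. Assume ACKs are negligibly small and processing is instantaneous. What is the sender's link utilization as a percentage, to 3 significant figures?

15.7 %

t_tx = L/R = 67000/1500000 = 0.0446667 s.
t_prop = 36000000/300000000 = 0.12 s; RTT = 0.24 s.
Cycle = t_tx + RTT = 0.284667 s.
Utilization = t_tx / cycle = 0.0446667/0.284667 = 15.7 %.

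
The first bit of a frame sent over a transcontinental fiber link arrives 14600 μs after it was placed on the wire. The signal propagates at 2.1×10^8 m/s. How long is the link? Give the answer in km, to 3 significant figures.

3070 km

d = s × t_prop = 210000000 × 0.0146 = 3070 km.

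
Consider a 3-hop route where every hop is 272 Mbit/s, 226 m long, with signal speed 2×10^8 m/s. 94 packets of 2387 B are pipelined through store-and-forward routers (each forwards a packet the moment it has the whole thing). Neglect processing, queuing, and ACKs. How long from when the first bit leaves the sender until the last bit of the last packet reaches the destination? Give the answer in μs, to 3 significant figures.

6740 μs

Per-hop transmission t_tx = L/R = 19096/272000000 = 70.2059 μs.
Per-hop propagation t_prop = 226/200000000 = 1.13 μs.
Pipeline fill: first packet needs 3·t_tx to clear all hops; remaining 93 packets each add one t_tx.
Total = (3+94-1)·t_tx + 3·t_prop = 96·70.2059 + 3·1.13 = 6740 μs.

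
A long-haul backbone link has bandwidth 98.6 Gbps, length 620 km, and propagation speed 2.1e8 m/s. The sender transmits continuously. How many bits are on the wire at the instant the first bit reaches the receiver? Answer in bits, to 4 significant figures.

291100000 bits

Propagation delay = 620000 / 210000000 = 0.00295238 s.
BDP = R × t_prop = 98600000000 × 0.00295238 = 291105000 bits.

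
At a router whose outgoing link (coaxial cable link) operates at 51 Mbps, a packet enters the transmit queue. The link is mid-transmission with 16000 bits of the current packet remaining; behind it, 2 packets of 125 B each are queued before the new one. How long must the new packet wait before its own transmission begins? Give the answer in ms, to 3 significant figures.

0.353 ms

Each queued packet: L/R = 1000/51000000 = 0.0196078 ms.
2 queued → 0.0392157 ms.
Plus remaining 16000 bits of current packet: 0.313725 ms.
Queuing delay = 0.353 ms.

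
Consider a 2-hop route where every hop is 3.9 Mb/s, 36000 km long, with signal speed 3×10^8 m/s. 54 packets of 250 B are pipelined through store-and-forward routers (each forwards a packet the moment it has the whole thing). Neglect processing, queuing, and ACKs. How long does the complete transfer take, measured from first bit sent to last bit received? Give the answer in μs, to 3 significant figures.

Per-hop transmission t_tx = L/R = 2000/3900000 = 512.821 μs.
Per-hop propagation t_prop = 36000000/300000000 = 120000 μs.
Pipeline fill: first packet needs 2·t_tx to clear all hops; remaining 53 packets each add one t_tx.
Total = (2+54-1)·t_tx + 2·t_prop = 55·512.821 + 2·120000 = 268000 μs.

268000 μs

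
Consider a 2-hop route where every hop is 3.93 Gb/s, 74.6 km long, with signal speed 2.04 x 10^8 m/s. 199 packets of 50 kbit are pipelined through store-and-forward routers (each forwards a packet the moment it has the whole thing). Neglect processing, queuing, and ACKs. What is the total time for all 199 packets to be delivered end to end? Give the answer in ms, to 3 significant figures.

Per-hop transmission t_tx = L/R = 50000/3930000000 = 0.0127226 ms.
Per-hop propagation t_prop = 74600/204000000 = 0.365686 ms.
Pipeline fill: first packet needs 2·t_tx to clear all hops; remaining 198 packets each add one t_tx.
Total = (2+199-1)·t_tx + 2·t_prop = 200·0.0127226 + 2·0.365686 = 3.28 ms.

3.28 ms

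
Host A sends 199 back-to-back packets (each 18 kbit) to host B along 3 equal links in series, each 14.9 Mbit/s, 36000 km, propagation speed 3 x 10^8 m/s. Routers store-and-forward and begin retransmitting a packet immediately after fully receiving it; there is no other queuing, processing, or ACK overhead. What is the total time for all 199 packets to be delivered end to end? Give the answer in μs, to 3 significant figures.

Per-hop transmission t_tx = L/R = 18000/14900000 = 1208.05 μs.
Per-hop propagation t_prop = 36000000/300000000 = 120000 μs.
Pipeline fill: first packet needs 3·t_tx to clear all hops; remaining 198 packets each add one t_tx.
Total = (3+199-1)·t_tx + 3·t_prop = 201·1208.05 + 3·120000 = 603000 μs.

603000 μs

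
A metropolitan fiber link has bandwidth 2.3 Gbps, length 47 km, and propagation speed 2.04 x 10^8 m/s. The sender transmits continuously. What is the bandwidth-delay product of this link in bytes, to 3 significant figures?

Propagation delay = 47000 / 204000000 = 0.000230392 s.
BDP = R × t_prop = 2300000000 × 0.000230392 = 529902 bits.
In bytes: 529902/8 = 66200 bytes.

66200 bytes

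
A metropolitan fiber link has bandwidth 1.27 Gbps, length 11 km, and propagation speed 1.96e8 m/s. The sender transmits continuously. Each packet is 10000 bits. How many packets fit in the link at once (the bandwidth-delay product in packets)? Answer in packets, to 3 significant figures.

7.13 packets

Propagation delay = 11000 / 196000000 = 5.61224e-05 s.
BDP = R × t_prop = 1270000000 × 5.61224e-05 = 71275.5 bits.
In packets of 10000 bits: 7.13 packets.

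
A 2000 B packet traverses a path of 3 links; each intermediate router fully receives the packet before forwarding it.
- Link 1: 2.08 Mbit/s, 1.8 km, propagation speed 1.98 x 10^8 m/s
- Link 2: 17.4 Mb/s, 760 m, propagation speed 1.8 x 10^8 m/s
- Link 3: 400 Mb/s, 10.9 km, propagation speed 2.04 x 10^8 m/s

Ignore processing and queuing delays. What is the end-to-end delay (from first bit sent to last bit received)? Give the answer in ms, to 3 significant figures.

L = 2000 × 8 = 16000 bits.
Transmission delays (L/R per hop): 7.69231, 0.91954, 0.04 ms; sum = 8.65185 ms.
Propagation delays (d/s per hop): 0.00909091, 0.00422222, 0.0534314 ms; sum = 0.0667445 ms.
End-to-end = 8.72 ms.

8.72 ms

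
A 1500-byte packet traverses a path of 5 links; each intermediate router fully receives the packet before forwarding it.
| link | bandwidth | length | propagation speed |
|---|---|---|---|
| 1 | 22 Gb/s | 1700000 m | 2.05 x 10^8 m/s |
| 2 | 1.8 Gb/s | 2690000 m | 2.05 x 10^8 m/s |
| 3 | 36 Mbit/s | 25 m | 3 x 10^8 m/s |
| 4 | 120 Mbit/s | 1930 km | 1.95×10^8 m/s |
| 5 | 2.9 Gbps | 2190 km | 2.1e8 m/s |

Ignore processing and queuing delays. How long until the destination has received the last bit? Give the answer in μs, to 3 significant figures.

L = 1500 × 8 = 12000 bits.
Transmission delays (L/R per hop): 0.545455, 6.66667, 333.333, 100, 4.13793 μs; sum = 444.683 μs.
Propagation delays (d/s per hop): 8292.68, 13122, 0.0833333, 9897.44, 10428.6 μs; sum = 41740.7 μs.
End-to-end = 42200 μs.

42200 μs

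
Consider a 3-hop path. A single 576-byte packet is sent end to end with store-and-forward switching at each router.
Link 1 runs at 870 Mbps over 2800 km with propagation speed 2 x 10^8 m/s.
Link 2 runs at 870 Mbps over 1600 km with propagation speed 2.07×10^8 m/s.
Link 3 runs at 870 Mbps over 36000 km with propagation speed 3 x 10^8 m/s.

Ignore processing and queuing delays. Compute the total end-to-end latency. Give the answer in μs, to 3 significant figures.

L = 576 × 8 = 4608 bits.
Transmission delay per hop = L/R = 4608/870000000 = 5.29655 μs; 3 hops → 15.8897 μs.
Propagation delays (d/s per hop): 14000, 7729.47, 120000 μs; sum = 141729 μs.
End-to-end = 142000 μs.

142000 μs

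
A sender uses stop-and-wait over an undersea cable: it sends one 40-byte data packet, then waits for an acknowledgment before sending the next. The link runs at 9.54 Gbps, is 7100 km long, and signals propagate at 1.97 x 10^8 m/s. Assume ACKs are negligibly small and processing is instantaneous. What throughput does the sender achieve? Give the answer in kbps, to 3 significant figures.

4.44 kbps

t_tx = L/R = 320/9540000000 = 3.3543e-08 s.
t_prop = 7100000/197000000 = 0.0360406 s; RTT = 0.0720812 s.
Cycle = t_tx + RTT = 0.0720813 s.
Throughput = L / cycle = 320 / 0.0720813 = 4.44 kbps.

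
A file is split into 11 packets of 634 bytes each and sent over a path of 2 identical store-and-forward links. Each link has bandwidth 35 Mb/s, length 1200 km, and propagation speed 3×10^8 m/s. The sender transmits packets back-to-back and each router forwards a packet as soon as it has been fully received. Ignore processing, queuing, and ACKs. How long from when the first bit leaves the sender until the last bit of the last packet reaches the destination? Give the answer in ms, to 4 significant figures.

Per-hop transmission t_tx = L/R = 5072/35000000 = 0.144914 ms.
Per-hop propagation t_prop = 1200000/300000000 = 4 ms.
Pipeline fill: first packet needs 2·t_tx to clear all hops; remaining 10 packets each add one t_tx.
Total = (2+11-1)·t_tx + 2·t_prop = 12·0.144914 + 2·4 = 9.739 ms.

9.739 ms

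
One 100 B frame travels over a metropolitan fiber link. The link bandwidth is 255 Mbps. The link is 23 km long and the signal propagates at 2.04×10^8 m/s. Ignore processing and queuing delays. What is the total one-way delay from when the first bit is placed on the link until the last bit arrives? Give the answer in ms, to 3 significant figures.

L = 100 × 8 = 800 bits.
Transmission delay = L/R = 800 / 255000000 = 0.00313725 ms.
Propagation delay = d/s = 23000 m / 204000000 m/s = 0.112745 ms.
Total = 0.116 ms.

0.116 ms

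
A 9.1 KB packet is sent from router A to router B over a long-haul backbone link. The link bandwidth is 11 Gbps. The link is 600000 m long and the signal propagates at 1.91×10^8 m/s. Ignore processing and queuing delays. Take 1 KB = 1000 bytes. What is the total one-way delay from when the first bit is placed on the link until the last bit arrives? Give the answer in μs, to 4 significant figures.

L = 72800 bits.
Transmission delay = L/R = 72800 / 11000000000 = 6.61818 μs.
Propagation delay = d/s = 600000 m / 191000000 m/s = 3141.36 μs.
Total = 3148 μs.

3148 μs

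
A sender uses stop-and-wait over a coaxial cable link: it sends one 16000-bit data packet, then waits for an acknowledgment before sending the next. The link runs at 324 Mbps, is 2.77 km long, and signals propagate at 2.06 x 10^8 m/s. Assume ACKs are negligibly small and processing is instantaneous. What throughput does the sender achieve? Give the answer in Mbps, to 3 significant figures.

210 Mbps

t_tx = L/R = 16000/324000000 = 4.93827e-05 s.
t_prop = 2770/206000000 = 1.34466e-05 s; RTT = 2.68932e-05 s.
Cycle = t_tx + RTT = 7.62759e-05 s.
Throughput = L / cycle = 16000 / 7.62759e-05 = 210 Mbps.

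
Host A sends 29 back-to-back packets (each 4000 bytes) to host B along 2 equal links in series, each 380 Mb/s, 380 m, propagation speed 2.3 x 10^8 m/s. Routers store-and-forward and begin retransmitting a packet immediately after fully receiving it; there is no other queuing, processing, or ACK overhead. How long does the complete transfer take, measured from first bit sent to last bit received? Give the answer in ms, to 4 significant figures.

2.530 ms

Per-hop transmission t_tx = L/R = 32000/380000000 = 0.0842105 ms.
Per-hop propagation t_prop = 380/2.3e+08 = 0.00165217 ms.
Pipeline fill: first packet needs 2·t_tx to clear all hops; remaining 28 packets each add one t_tx.
Total = (2+29-1)·t_tx + 2·t_prop = 30·0.0842105 + 2·0.00165217 = 2.530 ms.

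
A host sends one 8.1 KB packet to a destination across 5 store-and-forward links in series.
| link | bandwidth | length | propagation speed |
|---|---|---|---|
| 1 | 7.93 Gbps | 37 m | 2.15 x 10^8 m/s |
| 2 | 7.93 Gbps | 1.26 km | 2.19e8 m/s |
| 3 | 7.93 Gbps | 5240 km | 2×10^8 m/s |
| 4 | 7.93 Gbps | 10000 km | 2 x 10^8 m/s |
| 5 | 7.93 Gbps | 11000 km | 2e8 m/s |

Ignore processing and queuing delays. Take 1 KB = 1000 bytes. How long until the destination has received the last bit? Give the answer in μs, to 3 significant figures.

131000 μs

L = 64800 bits.
Transmission delay per hop = L/R = 64800/7930000000 = 8.1715 μs; 5 hops → 40.8575 μs.
Propagation delays (d/s per hop): 0.172093, 5.75342, 26200, 50000, 55000 μs; sum = 131206 μs.
End-to-end = 131000 μs.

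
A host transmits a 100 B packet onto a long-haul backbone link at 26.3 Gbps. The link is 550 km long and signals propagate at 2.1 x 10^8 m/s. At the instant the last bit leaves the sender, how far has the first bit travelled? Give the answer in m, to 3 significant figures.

6.39 m

t_tx = L/R = 800/26300000000 = 3.04183e-08 s.
Distance = s × t_tx = 210000000 × 3.04183e-08 = 6.39 m.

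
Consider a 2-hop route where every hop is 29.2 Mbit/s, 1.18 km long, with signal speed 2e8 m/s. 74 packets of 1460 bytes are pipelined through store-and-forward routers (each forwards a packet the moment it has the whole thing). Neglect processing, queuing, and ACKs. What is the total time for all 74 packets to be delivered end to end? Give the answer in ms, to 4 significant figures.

Per-hop transmission t_tx = L/R = 11680/29200000 = 0.4 ms.
Per-hop propagation t_prop = 1180/200000000 = 0.0059 ms.
Pipeline fill: first packet needs 2·t_tx to clear all hops; remaining 73 packets each add one t_tx.
Total = (2+74-1)·t_tx + 2·t_prop = 75·0.4 + 2·0.0059 = 30.01 ms.

30.01 ms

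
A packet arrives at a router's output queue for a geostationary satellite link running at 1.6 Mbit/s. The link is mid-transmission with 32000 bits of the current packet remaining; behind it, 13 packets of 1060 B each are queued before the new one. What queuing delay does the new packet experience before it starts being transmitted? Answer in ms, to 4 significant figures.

Each queued packet: L/R = 8480/1600000 = 5.3 ms.
13 queued → 68.9 ms.
Plus remaining 32000 bits of current packet: 20 ms.
Queuing delay = 88.90 ms.

88.90 ms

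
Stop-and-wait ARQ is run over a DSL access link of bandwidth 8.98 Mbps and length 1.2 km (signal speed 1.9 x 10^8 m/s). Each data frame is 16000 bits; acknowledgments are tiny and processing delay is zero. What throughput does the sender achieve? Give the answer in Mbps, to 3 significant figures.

8.92 Mbps

t_tx = L/R = 16000/8980000 = 0.00178174 s.
t_prop = 1200/190000000 = 6.31579e-06 s; RTT = 1.26316e-05 s.
Cycle = t_tx + RTT = 0.00179437 s.
Throughput = L / cycle = 16000 / 0.00179437 = 8.92 Mbps.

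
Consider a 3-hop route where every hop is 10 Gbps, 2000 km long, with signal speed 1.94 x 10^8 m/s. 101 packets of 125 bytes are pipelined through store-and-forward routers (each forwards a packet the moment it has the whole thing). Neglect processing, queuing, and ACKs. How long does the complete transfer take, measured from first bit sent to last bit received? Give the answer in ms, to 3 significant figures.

Per-hop transmission t_tx = L/R = 1000/10000000000 = 0.0001 ms.
Per-hop propagation t_prop = 2000000/194000000 = 10.3093 ms.
Pipeline fill: first packet needs 3·t_tx to clear all hops; remaining 100 packets each add one t_tx.
Total = (3+101-1)·t_tx + 3·t_prop = 103·0.0001 + 3·10.3093 = 30.9 ms.

30.9 ms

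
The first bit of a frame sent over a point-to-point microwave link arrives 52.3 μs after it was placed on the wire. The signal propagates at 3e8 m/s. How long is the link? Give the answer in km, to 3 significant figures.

d = s × t_prop = 300000000 × 5.23e-05 = 15.7 km.

15.7 km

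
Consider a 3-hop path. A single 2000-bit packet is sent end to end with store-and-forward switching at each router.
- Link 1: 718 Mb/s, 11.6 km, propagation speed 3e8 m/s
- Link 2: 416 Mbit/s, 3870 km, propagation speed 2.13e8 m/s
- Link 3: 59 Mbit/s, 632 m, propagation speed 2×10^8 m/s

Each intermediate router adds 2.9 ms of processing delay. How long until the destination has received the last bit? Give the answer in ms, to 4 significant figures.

24.05 ms

Transmission delays (L/R per hop): 0.00278552, 0.00480769, 0.0338983 ms; sum = 0.0414915 ms.
Propagation delays (d/s per hop): 0.0386667, 18.169, 0.00316 ms; sum = 18.2108 ms.
Processing at 2 router(s): 2 × 2.9 ms = 5.8 ms.
End-to-end = 24.05 ms.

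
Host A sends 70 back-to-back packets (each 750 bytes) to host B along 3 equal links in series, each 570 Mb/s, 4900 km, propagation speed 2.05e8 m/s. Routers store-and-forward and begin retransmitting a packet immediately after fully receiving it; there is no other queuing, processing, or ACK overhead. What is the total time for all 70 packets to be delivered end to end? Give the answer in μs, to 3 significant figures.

Per-hop transmission t_tx = L/R = 6000/570000000 = 10.5263 μs.
Per-hop propagation t_prop = 4900000/2.05e+08 = 23902.4 μs.
Pipeline fill: first packet needs 3·t_tx to clear all hops; remaining 69 packets each add one t_tx.
Total = (3+70-1)·t_tx + 3·t_prop = 72·10.5263 + 3·23902.4 = 72500 μs.

72500 μs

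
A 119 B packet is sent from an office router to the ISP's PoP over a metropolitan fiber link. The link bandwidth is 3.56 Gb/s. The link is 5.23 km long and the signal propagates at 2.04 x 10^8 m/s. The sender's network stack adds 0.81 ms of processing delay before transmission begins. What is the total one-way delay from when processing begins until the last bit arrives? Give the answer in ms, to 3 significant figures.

L = 119 × 8 = 952 bits.
Transmission delay = L/R = 952 / 3560000000 = 0.000267416 ms.
Propagation delay = d/s = 5230 m / 204000000 m/s = 0.0256373 ms.
Plus processing delay 0.81 ms = 0.81 ms.
Total = 0.836 ms.

0.836 ms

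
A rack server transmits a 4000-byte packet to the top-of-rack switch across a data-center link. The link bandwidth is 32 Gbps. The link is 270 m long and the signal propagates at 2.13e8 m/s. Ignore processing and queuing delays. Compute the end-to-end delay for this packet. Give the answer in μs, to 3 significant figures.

L = 4000 × 8 = 32000 bits.
Transmission delay = L/R = 32000 / 32000000000 = 1 μs.
Propagation delay = d/s = 270 m / 213000000 m/s = 1.26761 μs.
Total = 2.27 μs.

2.27 μs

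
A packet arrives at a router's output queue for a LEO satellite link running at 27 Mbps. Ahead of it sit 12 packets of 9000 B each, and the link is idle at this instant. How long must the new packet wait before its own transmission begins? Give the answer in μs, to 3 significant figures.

Each queued packet: L/R = 72000/27000000 = 2666.67 μs.
12 queued → 32000 μs.
Queuing delay = 32000 μs.

32000 μs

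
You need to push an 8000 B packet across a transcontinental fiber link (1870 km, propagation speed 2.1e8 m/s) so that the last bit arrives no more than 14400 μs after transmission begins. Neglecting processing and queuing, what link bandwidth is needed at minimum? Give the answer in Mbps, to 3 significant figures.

11.6 Mbps

L = 64000 bits.
Propagation delay = 1870000 / 210000000 = 8904.76 μs.
Transmission budget = 14400 − 8904.76 = 5495.24 μs.
R ≥ L / t_tx = 64000 bits / 0.00549524 s = 11.6 Mbps.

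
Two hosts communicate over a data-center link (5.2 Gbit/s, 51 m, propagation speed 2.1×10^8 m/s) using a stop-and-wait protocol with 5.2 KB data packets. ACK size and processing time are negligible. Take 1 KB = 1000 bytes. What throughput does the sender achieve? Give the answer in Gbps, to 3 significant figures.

t_tx = L/R = 41600/5200000000 = 8e-06 s.
t_prop = 51/210000000 = 2.42857e-07 s; RTT = 4.85714e-07 s.
Cycle = t_tx + RTT = 8.48571e-06 s.
Throughput = L / cycle = 41600 / 8.48571e-06 = 4.90 Gbps.

4.90 Gbps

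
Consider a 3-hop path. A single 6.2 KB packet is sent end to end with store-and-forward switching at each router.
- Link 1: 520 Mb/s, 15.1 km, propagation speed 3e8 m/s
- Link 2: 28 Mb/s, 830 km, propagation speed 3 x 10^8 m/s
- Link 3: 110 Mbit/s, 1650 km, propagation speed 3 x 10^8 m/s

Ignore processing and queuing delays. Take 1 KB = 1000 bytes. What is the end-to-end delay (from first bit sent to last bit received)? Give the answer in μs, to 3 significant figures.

L = 49600 bits.
Transmission delays (L/R per hop): 95.3846, 1771.43, 450.909 μs; sum = 2317.72 μs.
Propagation delays (d/s per hop): 50.3333, 2766.67, 5500 μs; sum = 8317 μs.
End-to-end = 10600 μs.

10600 μs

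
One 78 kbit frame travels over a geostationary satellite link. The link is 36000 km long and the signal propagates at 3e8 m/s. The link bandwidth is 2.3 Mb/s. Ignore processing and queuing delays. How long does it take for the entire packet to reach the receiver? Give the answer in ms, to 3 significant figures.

154 ms

L = 78000 bits.
Transmission delay = L/R = 78000 / 2300000 = 33.913 ms.
Propagation delay = d/s = 36000000 m / 300000000 m/s = 120 ms.
Total = 154 ms.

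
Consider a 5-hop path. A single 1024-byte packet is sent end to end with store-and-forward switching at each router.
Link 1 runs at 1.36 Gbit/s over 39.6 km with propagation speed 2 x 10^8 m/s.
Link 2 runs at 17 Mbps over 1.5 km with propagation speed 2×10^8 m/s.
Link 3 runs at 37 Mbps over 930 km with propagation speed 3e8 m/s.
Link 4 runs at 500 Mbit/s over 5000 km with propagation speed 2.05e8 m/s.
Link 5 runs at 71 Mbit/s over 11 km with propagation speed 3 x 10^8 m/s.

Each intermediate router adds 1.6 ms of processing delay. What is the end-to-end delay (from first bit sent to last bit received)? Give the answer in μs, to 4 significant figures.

L = 1024 × 8 = 8192 bits.
Transmission delays (L/R per hop): 6.02353, 481.882, 221.405, 16.384, 115.38 μs; sum = 841.076 μs.
Propagation delays (d/s per hop): 198, 7.5, 3100, 24390.2, 36.6667 μs; sum = 27732.4 μs.
Processing at 4 router(s): 4 × 1.6 ms = 6400 μs.
End-to-end = 34970 μs.

34970 μs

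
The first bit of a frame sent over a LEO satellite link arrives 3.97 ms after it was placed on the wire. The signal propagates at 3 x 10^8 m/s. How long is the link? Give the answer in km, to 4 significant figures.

1191 km

d = s × t_prop = 300000000 × 0.00397 = 1191 km.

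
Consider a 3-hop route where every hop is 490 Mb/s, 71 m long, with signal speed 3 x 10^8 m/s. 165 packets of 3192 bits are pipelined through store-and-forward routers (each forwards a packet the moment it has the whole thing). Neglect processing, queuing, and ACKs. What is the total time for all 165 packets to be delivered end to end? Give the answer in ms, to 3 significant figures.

1.09 ms

Per-hop transmission t_tx = L/R = 3192/490000000 = 0.00651429 ms.
Per-hop propagation t_prop = 71/300000000 = 0.000236667 ms.
Pipeline fill: first packet needs 3·t_tx to clear all hops; remaining 164 packets each add one t_tx.
Total = (3+165-1)·t_tx + 3·t_prop = 167·0.00651429 + 3·0.000236667 = 1.09 ms.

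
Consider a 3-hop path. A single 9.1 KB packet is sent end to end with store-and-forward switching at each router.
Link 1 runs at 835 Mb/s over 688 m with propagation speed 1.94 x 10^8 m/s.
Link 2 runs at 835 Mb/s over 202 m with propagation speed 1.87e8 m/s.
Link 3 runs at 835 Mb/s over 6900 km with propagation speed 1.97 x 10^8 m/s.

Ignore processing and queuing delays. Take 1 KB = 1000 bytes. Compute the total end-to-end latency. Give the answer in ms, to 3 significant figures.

35.3 ms

L = 72800 bits.
Transmission delay per hop = L/R = 72800/835000000 = 0.0871856 ms; 3 hops → 0.261557 ms.
Propagation delays (d/s per hop): 0.00354639, 0.00108021, 35.0254 ms; sum = 35.03 ms.
End-to-end = 35.3 ms.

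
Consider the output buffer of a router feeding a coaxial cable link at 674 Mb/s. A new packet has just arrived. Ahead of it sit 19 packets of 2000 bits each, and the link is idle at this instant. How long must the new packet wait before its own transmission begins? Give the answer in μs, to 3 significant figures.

Each queued packet: L/R = 2000/674000000 = 2.96736 μs.
19 queued → 56.3798 μs.
Queuing delay = 56.4 μs.

56.4 μs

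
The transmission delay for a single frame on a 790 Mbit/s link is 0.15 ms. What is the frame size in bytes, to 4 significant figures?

L = R × t_tx = 790000000 b/s × 0.00015 s = 118500 bits.
In bytes: 118500 / 8 = 14810 bytes.

14810 bytes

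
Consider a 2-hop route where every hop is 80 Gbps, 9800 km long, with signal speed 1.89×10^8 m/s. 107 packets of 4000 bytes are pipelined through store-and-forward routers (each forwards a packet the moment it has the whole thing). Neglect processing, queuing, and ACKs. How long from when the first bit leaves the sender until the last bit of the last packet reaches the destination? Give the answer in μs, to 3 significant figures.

Per-hop transmission t_tx = L/R = 32000/80000000000 = 0.4 μs.
Per-hop propagation t_prop = 9800000/189000000 = 51851.9 μs.
Pipeline fill: first packet needs 2·t_tx to clear all hops; remaining 106 packets each add one t_tx.
Total = (2+107-1)·t_tx + 2·t_prop = 108·0.4 + 2·51851.9 = 104000 μs.

104000 μs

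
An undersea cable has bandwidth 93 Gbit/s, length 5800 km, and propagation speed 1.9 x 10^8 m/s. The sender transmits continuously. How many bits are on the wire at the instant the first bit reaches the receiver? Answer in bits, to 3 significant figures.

2840000000 bits

Propagation delay = 5800000 / 190000000 = 0.0305263 s.
BDP = R × t_prop = 93000000000 × 0.0305263 = 2838950000 bits.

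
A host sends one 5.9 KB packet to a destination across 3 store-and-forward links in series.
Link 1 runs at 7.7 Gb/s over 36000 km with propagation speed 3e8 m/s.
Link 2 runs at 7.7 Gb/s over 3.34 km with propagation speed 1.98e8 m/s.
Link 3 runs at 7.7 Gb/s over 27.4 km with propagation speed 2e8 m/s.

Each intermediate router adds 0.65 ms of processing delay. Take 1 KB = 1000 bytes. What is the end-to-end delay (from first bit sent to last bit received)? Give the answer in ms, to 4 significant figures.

121.5 ms

L = 47200 bits.
Transmission delay per hop = L/R = 47200/7700000000 = 0.00612987 ms; 3 hops → 0.0183896 ms.
Propagation delays (d/s per hop): 120, 0.0168687, 0.137 ms; sum = 120.154 ms.
Processing at 2 router(s): 2 × 0.65 ms = 1.3 ms.
End-to-end = 121.5 ms.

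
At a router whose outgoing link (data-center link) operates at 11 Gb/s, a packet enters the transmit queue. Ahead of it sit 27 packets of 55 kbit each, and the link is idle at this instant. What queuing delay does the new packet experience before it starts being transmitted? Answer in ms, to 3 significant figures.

Each queued packet: L/R = 55000/11000000000 = 0.005 ms.
27 queued → 0.135 ms.
Queuing delay = 0.135 ms.

0.135 ms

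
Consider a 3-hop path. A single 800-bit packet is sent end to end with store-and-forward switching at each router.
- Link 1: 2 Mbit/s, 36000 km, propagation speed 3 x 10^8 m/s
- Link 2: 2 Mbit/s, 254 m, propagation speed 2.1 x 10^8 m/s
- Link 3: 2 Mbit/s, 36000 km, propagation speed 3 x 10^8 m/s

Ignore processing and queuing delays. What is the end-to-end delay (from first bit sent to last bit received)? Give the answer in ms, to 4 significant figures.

Transmission delay per hop = L/R = 800/2000000 = 0.4 ms; 3 hops → 1.2 ms.
Propagation delays (d/s per hop): 120, 0.00120952, 120 ms; sum = 240.001 ms.
End-to-end = 241.2 ms.

241.2 ms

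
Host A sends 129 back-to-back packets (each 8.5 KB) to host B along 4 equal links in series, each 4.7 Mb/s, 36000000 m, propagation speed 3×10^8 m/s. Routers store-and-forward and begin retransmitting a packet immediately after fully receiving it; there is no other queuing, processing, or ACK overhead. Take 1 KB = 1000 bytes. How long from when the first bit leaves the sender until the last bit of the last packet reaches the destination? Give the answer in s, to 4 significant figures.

Per-hop transmission t_tx = L/R = 68000/4700000 = 0.0144681 s.
Per-hop propagation t_prop = 36000000/300000000 = 0.12 s.
Pipeline fill: first packet needs 4·t_tx to clear all hops; remaining 128 packets each add one t_tx.
Total = (4+129-1)·t_tx + 4·t_prop = 132·0.0144681 + 4·0.12 = 2.390 s.

2.390 s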